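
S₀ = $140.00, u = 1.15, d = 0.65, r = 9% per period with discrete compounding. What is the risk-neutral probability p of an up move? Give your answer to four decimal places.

p = 0.8800

Risk-neutral probability p = (1 + 0.09 − 0.65)/(1.15 − 0.65) = 0.4400/0.5000 = 0.8800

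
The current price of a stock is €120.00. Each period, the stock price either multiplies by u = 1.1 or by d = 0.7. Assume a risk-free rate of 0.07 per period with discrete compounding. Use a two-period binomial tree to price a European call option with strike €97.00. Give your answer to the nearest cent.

Risk-neutral probability p = (1 + 0.07 − 0.7)/(1.1 − 0.7) = 0.3700/0.4000 = 0.9250
Terminal stock prices: S_uu = 145.2, S_ud = 92.4, S_dd = 58.8
Terminal payoffs (S − K): max(48.2, 0) = 48.2, max(-4.6, 0) = 0, max(-38.2, 0) = 0
Node u (S = 132): V_u = 1/1.07·[0.9250·48.2000 + 0.0750·0.0000] = 41.6682
Node d (S = 84): V_d = 1/1.07·[0.9250·0.0000 + 0.0750·0.0000] = 0.0000
Node 0 (S = 120): V_0 = 1/1.07·[0.9250·41.6682 + 0.0750·0.0000] = 36.0216

€36.02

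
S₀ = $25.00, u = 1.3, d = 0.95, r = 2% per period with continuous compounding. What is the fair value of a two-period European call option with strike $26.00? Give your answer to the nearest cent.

Risk-neutral probability p = (e^0.02 − 0.95)/(1.3 − 0.95) = 0.0702/0.3500 = 0.2006
Terminal stock prices: S_uu = 42.25, S_ud = 30.88, S_dd = 22.56
Terminal payoffs (S − K): max(16.25, 0) = 16.25, max(4.875, 0) = 4.875, max(-3.438, 0) = 0
Node u (S = 32.5): V_u = e^(−0.02)·[0.2006·16.2500 + 0.7994·4.8750] = 7.0148
Node d (S = 23.75): V_d = e^(−0.02)·[0.2006·4.8750 + 0.7994·0.0000] = 0.9584
Node 0 (S = 25): V_0 = e^(−0.02)·[0.2006·7.0148 + 0.7994·0.9584] = 2.1302

$2.13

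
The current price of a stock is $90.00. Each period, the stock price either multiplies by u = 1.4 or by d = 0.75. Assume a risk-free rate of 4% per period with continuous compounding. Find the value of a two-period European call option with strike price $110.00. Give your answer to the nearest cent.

Risk-neutral probability p = (e^0.04 − 0.75)/(1.4 − 0.75) = 0.2908/0.6500 = 0.4474
Terminal stock prices: S_uu = 176.4, S_ud = 94.5, S_dd = 50.62
Terminal payoffs (S − K): max(66.4, 0) = 66.4, max(-15.5, 0) = 0, max(-59.38, 0) = 0
Node u (S = 126): V_u = e^(−0.04)·[0.4474·66.4000 + 0.5526·0.0000] = 28.5426
Node d (S = 67.5): V_d = e^(−0.04)·[0.4474·0.0000 + 0.5526·0.0000] = 0.0000
Node 0 (S = 90): V_0 = e^(−0.04)·[0.4474·28.5426 + 0.5526·0.0000] = 12.2693

$12.27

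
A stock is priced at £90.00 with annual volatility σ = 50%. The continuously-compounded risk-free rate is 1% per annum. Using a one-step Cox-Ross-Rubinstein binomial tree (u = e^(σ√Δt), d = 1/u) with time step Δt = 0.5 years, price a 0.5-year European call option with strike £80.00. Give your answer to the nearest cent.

CRR parameters: u = e^(σ√Δt) = e^(0.5·√0.5) = 1.4241, d = 1/u = 0.7022
Per-period rate: rΔt = 0.01·0.5 = 0.005, so R = e^0.005 = 1.0050
Risk-neutral probability p = (e^0.005 − 0.7022)/(1.4241 − 0.7022) = 0.3028/0.7219 = 0.4195
Terminal stock prices: S_u = 128.2, S_d = 63.2
Terminal payoffs (S − K): max(48.17, 0) = 48.17, max(-16.8, 0) = 0
Node 0 (S = 90): V_0 = e^(−0.005)·[0.4195·48.1707 + 0.5805·0.0000] = 20.1051

£20.11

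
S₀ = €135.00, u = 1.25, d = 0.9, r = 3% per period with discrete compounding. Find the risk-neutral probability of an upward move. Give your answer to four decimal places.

p = 0.3714

Risk-neutral probability p = (1 + 0.03 − 0.9)/(1.25 − 0.9) = 0.1300/0.3500 = 0.3714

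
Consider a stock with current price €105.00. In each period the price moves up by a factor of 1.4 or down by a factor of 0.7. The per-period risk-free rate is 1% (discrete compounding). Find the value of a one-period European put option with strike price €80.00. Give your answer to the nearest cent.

Risk-neutral probability p = (1 + 0.01 − 0.7)/(1.4 − 0.7) = 0.3100/0.7000 = 0.4429
Terminal stock prices: S_u = 147, S_d = 73.5
Terminal payoffs (K − S): max(-67, 0) = 0, max(6.5, 0) = 6.5
Node 0 (S = 105): V_0 = 1/1.01·[0.4429·0.0000 + 0.5571·6.5000] = 3.5856

€3.59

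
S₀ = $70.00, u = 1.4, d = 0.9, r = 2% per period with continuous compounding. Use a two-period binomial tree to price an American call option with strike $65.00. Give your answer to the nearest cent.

Risk-neutral probability p = (e^0.02 − 0.9)/(1.4 − 0.9) = 0.1202/0.5000 = 0.2404
Terminal stock prices: S_uu = 137.2, S_ud = 88.2, S_dd = 56.7
Terminal payoffs (S − K): max(72.2, 0) = 72.2, max(23.2, 0) = 23.2, max(-8.3, 0) = 0
Node u (S = 98): continuation = e^(−0.02)·[0.2404·72.2000 + 0.7596·23.2000] = 34.2871; exercise value = 33.0000 ≤ continuation, so V_u = 34.2871
Node d (S = 63): continuation = e^(−0.02)·[0.2404·23.2000 + 0.7596·0.0000] = 5.4669; exercise value = 0.0000 ≤ continuation, so V_d = 5.4669
Node 0 (S = 70): continuation = e^(−0.02)·[0.2404·34.2871 + 0.7596·5.4669] = 12.1499; exercise value = 5.0000 ≤ continuation, so V_0 = 12.1499

$12.15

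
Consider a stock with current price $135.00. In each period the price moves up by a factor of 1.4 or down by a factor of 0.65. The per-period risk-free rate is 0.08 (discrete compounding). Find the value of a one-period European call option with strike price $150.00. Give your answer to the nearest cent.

Risk-neutral probability p = (1 + 0.08 − 0.65)/(1.4 − 0.65) = 0.4300/0.7500 = 0.5733
Terminal stock prices: S_u = 189, S_d = 87.75
Terminal payoffs (S − K): max(39, 0) = 39, max(-62.25, 0) = 0
Node 0 (S = 135): V_0 = 1/1.08·[0.5733·39.0000 + 0.4267·0.0000] = 20.7037

$20.70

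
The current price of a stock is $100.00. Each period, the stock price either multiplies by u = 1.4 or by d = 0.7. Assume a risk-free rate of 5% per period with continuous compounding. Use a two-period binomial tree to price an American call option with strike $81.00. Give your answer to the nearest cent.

$33.89

Risk-neutral probability p = (e^0.05 − 0.7)/(1.4 − 0.7) = 0.3513/0.7000 = 0.5018
Terminal stock prices: S_uu = 196, S_ud = 98, S_dd = 49
Terminal payoffs (S − K): max(115, 0) = 115, max(17, 0) = 17, max(-32, 0) = 0
Node u (S = 140): continuation = e^(−0.05)·[0.5018·115.0000 + 0.4982·17.0000] = 62.9504; exercise value = 59.0000 ≤ continuation, so V_u = 62.9504
Node d (S = 70): continuation = e^(−0.05)·[0.5018·17.0000 + 0.4982·0.0000] = 8.1148; exercise value = 0.0000 ≤ continuation, so V_d = 8.1148
Node 0 (S = 100): continuation = e^(−0.05)·[0.5018·62.9504 + 0.4982·8.1148] = 33.8944; exercise value = 19.0000 ≤ continuation, so V_0 = 33.8944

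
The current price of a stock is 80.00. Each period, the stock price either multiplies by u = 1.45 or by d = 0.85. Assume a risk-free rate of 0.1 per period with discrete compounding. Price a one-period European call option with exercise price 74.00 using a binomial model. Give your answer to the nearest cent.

15.91

Risk-neutral probability p = (1 + 0.1 − 0.85)/(1.45 − 0.85) = 0.2500/0.6000 = 0.4167
Terminal stock prices: S_u = 116, S_d = 68
Terminal payoffs (S − K): max(42, 0) = 42, max(-6, 0) = 0
Node 0 (S = 80): V_0 = 1/1.1·[0.4167·42.0000 + 0.5833·0.0000] = 15.9091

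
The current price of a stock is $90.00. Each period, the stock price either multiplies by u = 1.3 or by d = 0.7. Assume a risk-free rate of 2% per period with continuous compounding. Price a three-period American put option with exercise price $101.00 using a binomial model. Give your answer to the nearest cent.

$22.14

Risk-neutral probability p = (e^0.02 − 0.7)/(1.3 − 0.7) = 0.3202/0.6000 = 0.5337
Terminal stock prices: S_uuu = 197.7, S_uud = 106.5, S_udd = 57.33, S_ddd = 30.87
Terminal payoffs (K − S): max(-96.73, 0) = 0, max(-5.47, 0) = 0, max(43.67, 0) = 43.67, max(70.13, 0) = 70.13
Node uu (S = 152.1): continuation = e^(−0.02)·[0.5337·0.0000 + 0.4663·0.0000] = 0.0000; exercise value = 0.0000 ≤ continuation, so V_uu = 0.0000
Node ud (S = 81.9): continuation = e^(−0.02)·[0.5337·0.0000 + 0.4663·43.6700] = 19.9614; exercise value = 19.1000 ≤ continuation, so V_ud = 19.9614
Node dd (S = 44.1): continuation = e^(−0.02)·[0.5337·43.6700 + 0.4663·70.1300] = 54.9001; exercise value = 56.9000 > continuation, so V_dd = 56.9000 (exercise)
Node u (S = 117): continuation = e^(−0.02)·[0.5337·0.0000 + 0.4663·19.9614] = 9.1243; exercise value = 0.0000 ≤ continuation, so V_u = 9.1243
Node d (S = 63): continuation = e^(−0.02)·[0.5337·19.9614 + 0.4663·56.9000] = 36.4507; exercise value = 38.0000 > continuation, so V_d = 38.0000 (exercise)
Node 0 (S = 90): continuation = e^(−0.02)·[0.5337·9.1243 + 0.4663·38.0000] = 22.1426; exercise value = 11.0000 ≤ continuation, so V_0 = 22.1426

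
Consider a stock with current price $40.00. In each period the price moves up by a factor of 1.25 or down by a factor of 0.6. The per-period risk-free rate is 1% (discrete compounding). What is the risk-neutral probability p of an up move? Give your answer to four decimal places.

Risk-neutral probability p = (1 + 0.01 − 0.6)/(1.25 − 0.6) = 0.4100/0.6500 = 0.6308

p = 0.6308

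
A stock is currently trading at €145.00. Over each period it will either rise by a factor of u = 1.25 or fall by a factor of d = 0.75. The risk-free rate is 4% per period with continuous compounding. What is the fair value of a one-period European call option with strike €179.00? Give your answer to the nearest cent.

Risk-neutral probability p = (e^0.04 − 0.75)/(1.25 − 0.75) = 0.2908/0.5000 = 0.5816
Terminal stock prices: S_u = 181.2, S_d = 108.8
Terminal payoffs (S − K): max(2.25, 0) = 2.25, max(-70.25, 0) = 0
Node 0 (S = 145): V_0 = e^(−0.04)·[0.5816·2.2500 + 0.4184·0.0000] = 1.2573

€1.26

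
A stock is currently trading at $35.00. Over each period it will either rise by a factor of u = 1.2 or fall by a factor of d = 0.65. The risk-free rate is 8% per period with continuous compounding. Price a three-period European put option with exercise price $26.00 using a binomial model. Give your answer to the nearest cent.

$0.81

Risk-neutral probability p = (e^0.08 − 0.65)/(1.2 − 0.65) = 0.4333/0.5500 = 0.7878
Terminal stock prices: S_uuu = 60.48, S_uud = 32.76, S_udd = 17.75, S_ddd = 9.612
Terminal payoffs (K − S): max(-34.48, 0) = 0, max(-6.76, 0) = 0, max(8.255, 0) = 8.255, max(16.39, 0) = 16.39
Node uu (S = 50.4): V_uu = e^(−0.08)·[0.7878·0.0000 + 0.2122·0.0000] = 0.0000
Node ud (S = 27.3): V_ud = e^(−0.08)·[0.7878·0.0000 + 0.2122·8.2550] = 1.6171
Node dd (S = 14.79): V_dd = e^(−0.08)·[0.7878·8.2550 + 0.2122·16.3881] = 9.2135
Node u (S = 42): V_u = e^(−0.08)·[0.7878·0.0000 + 0.2122·1.6171] = 0.3168
Node d (S = 22.75): V_d = e^(−0.08)·[0.7878·1.6171 + 0.2122·9.2135] = 2.9808
Node 0 (S = 35): V_0 = e^(−0.08)·[0.7878·0.3168 + 0.2122·2.9808] = 0.8143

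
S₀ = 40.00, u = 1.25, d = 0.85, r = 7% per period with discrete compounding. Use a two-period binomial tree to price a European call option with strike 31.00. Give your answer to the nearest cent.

13.29

Risk-neutral probability p = (1 + 0.07 − 0.85)/(1.25 − 0.85) = 0.2200/0.4000 = 0.5500
Terminal stock prices: S_uu = 62.5, S_ud = 42.5, S_dd = 28.9
Terminal payoffs (S − K): max(31.5, 0) = 31.5, max(11.5, 0) = 11.5, max(-2.1, 0) = 0
Node u (S = 50): V_u = 1/1.07·[0.5500·31.5000 + 0.4500·11.5000] = 21.0280
Node d (S = 34): V_d = 1/1.07·[0.5500·11.5000 + 0.4500·0.0000] = 5.9112
Node 0 (S = 40): V_0 = 1/1.07·[0.5500·21.0280 + 0.4500·5.9112] = 13.2948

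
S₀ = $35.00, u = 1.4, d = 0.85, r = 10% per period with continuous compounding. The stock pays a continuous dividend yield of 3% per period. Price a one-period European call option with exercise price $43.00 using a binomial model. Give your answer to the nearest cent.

$2.20

Per-period risk-free factor R = e^0.1 = 1.1052; dividend-adjusted growth = e^(0.1−0.03) = 1.0725.
Risk-neutral probability p = (1.0725 − 0.85)/(1.4 − 0.85) = 0.2225/0.5500 = 0.4046
Terminal stock prices: S_u = 49, S_d = 29.75
Terminal payoffs (S − K): max(6, 0) = 6, max(-13.25, 0) = 0
Node 0 (S = 35): V_0 = e^(−0.1)·[0.4046·6.0000 + 0.5954·0.0000] = 2.1964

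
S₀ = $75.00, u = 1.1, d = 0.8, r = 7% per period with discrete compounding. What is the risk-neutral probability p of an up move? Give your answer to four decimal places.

Risk-neutral probability p = (1 + 0.07 − 0.8)/(1.1 − 0.8) = 0.2700/0.3000 = 0.9000

p = 0.9000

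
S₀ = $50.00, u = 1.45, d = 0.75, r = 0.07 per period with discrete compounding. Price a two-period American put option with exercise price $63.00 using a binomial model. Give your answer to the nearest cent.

$14.81

Risk-neutral probability p = (1 + 0.07 − 0.75)/(1.45 − 0.75) = 0.3200/0.7000 = 0.4571
Terminal stock prices: S_uu = 105.1, S_ud = 54.38, S_dd = 28.12
Terminal payoffs (K − S): max(-42.12, 0) = 0, max(8.625, 0) = 8.625, max(34.88, 0) = 34.88
Node u (S = 72.5): continuation = 1/1.07·[0.4571·0.0000 + 0.5429·8.6250] = 4.3758; exercise value = 0.0000 ≤ continuation, so V_u = 4.3758
Node d (S = 37.5): continuation = 1/1.07·[0.4571·8.6250 + 0.5429·34.8750] = 21.3785; exercise value = 25.5000 > continuation, so V_d = 25.5000 (exercise)
Node 0 (S = 50): continuation = 1/1.07·[0.4571·4.3758 + 0.5429·25.5000] = 14.8068; exercise value = 13.0000 ≤ continuation, so V_0 = 14.8068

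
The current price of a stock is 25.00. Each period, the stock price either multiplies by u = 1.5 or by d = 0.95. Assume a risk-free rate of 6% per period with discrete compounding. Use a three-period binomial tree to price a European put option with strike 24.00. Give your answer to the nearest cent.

1.10

Risk-neutral probability p = (1 + 0.06 − 0.95)/(1.5 − 0.95) = 0.1100/0.5500 = 0.2000
Terminal stock prices: S_uuu = 84.38, S_uud = 53.44, S_udd = 33.84, S_ddd = 21.43
Terminal payoffs (K − S): max(-60.38, 0) = 0, max(-29.44, 0) = 0, max(-9.844, 0) = 0, max(2.566, 0) = 2.566
Node uu (S = 56.25): V_uu = 1/1.06·[0.2000·0.0000 + 0.8000·0.0000] = 0.0000
Node ud (S = 35.62): V_ud = 1/1.06·[0.2000·0.0000 + 0.8000·0.0000] = 0.0000
Node dd (S = 22.56): V_dd = 1/1.06·[0.2000·0.0000 + 0.8000·2.5656] = 1.9363
Node u (S = 37.5): V_u = 1/1.06·[0.2000·0.0000 + 0.8000·0.0000] = 0.0000
Node d (S = 23.75): V_d = 1/1.06·[0.2000·0.0000 + 0.8000·1.9363] = 1.4614
Node 0 (S = 25): V_0 = 1/1.06·[0.2000·0.0000 + 0.8000·1.4614] = 1.1029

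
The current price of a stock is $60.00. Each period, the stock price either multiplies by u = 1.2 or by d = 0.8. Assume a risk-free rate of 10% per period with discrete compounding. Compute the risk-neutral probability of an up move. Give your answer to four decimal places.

p = 0.7500

Risk-neutral probability p = (1 + 0.1 − 0.8)/(1.2 − 0.8) = 0.3000/0.4000 = 0.7500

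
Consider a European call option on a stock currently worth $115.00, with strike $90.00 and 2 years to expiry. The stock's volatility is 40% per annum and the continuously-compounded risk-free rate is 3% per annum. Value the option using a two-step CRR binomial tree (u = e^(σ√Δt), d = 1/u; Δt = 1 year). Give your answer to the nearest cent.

CRR parameters: u = e^(σ√Δt) = e^(0.4·√1) = 1.4918, d = 1/u = 0.6703
Per-period rate: rΔt = 0.03·1 = 0.03, so R = e^0.03 = 1.0305
Risk-neutral probability p = (e^0.03 − 0.6703)/(1.4918 − 0.6703) = 0.3601/0.8215 = 0.4384
Terminal stock prices: S_uu = 255.9, S_ud = 115, S_dd = 51.67
Terminal payoffs (S − K): max(165.9, 0) = 165.9, max(25, 0) = 25, max(-38.33, 0) = 0
Node u (S = 171.6): V_u = e^(−0.03)·[0.4384·165.9372 + 0.5616·25.0000] = 84.2197
Node d (S = 77.09): V_d = e^(−0.03)·[0.4384·25.0000 + 0.5616·0.0000] = 10.6357
Node 0 (S = 115): V_0 = e^(−0.03)·[0.4384·84.2197 + 0.5616·10.6357] = 41.6261

$41.63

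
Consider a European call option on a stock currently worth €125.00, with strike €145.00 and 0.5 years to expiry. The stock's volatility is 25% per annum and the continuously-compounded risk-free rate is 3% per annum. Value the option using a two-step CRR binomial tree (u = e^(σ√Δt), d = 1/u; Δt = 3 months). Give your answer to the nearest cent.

€3.80

CRR parameters: u = e^(σ√Δt) = e^(0.25·√0.25) = 1.1331, d = 1/u = 0.8825
Per-period rate: rΔt = 0.03·0.25 = 0.0075, so R = e^0.0075 = 1.0075
Risk-neutral probability p = (e^0.0075 − 0.8825)/(1.1331 − 0.8825) = 0.1250/0.2507 = 0.4988
Terminal stock prices: S_uu = 160.5, S_ud = 125, S_dd = 97.35
Terminal payoffs (S − K): max(15.5, 0) = 15.5, max(-20, 0) = 0, max(-47.65, 0) = 0
Node u (S = 141.6): V_u = e^(−0.0075)·[0.4988·15.5032 + 0.5012·0.0000] = 7.6756
Node d (S = 110.3): V_d = e^(−0.0075)·[0.4988·0.0000 + 0.5012·0.0000] = 0.0000
Node 0 (S = 125): V_0 = e^(−0.0075)·[0.4988·7.6756 + 0.5012·0.0000] = 3.8002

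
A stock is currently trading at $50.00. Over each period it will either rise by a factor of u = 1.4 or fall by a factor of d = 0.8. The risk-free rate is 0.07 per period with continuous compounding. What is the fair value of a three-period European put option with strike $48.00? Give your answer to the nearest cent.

$4.01

Risk-neutral probability p = (e^0.07 − 0.8)/(1.4 − 0.8) = 0.2725/0.6000 = 0.4542
Terminal stock prices: S_uuu = 137.2, S_uud = 78.4, S_udd = 44.8, S_ddd = 25.6
Terminal payoffs (K − S): max(-89.2, 0) = 0, max(-30.4, 0) = 0, max(3.2, 0) = 3.2, max(22.4, 0) = 22.4
Node uu (S = 98): V_uu = e^(−0.07)·[0.4542·0.0000 + 0.5458·0.0000] = 0.0000
Node ud (S = 56): V_ud = e^(−0.07)·[0.4542·0.0000 + 0.5458·3.2000] = 1.6285
Node dd (S = 32): V_dd = e^(−0.07)·[0.4542·3.2000 + 0.5458·22.4000] = 12.7549
Node u (S = 70): V_u = e^(−0.07)·[0.4542·0.0000 + 0.5458·1.6285] = 0.8288
Node d (S = 40): V_d = e^(−0.07)·[0.4542·1.6285 + 0.5458·12.7549] = 7.1809
Node 0 (S = 50): V_0 = e^(−0.07)·[0.4542·0.8288 + 0.5458·7.1809] = 4.0054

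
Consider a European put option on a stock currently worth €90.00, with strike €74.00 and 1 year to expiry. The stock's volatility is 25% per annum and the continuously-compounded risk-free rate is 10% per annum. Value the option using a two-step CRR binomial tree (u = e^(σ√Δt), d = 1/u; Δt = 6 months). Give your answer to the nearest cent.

€1.56

CRR parameters: u = e^(σ√Δt) = e^(0.25·√0.5) = 1.1934, d = 1/u = 0.8380
Per-period rate: rΔt = 0.1·0.5 = 0.05, so R = e^0.05 = 1.0513
Risk-neutral probability p = (e^0.05 − 0.8380)/(1.1934 − 0.8380) = 0.2133/0.3554 = 0.6002
Terminal stock prices: S_uu = 128.2, S_ud = 90, S_dd = 63.2
Terminal payoffs (K − S): max(-54.17, 0) = 0, max(-16, 0) = 0, max(10.8, 0) = 10.8
Node u (S = 107.4): V_u = e^(−0.05)·[0.6002·0.0000 + 0.3998·0.0000] = 0.0000
Node d (S = 75.42): V_d = e^(−0.05)·[0.6002·0.0000 + 0.3998·10.8030] = 4.1086
Node 0 (S = 90): V_0 = e^(−0.05)·[0.6002·0.0000 + 0.3998·4.1086] = 1.5626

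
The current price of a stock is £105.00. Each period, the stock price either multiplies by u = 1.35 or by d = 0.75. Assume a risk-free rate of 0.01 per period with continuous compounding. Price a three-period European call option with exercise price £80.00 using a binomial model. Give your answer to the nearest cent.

£33.77

Risk-neutral probability p = (e^0.01 − 0.75)/(1.35 − 0.75) = 0.2601/0.6000 = 0.4334
Terminal stock prices: S_uuu = 258.3, S_uud = 143.5, S_udd = 79.73, S_ddd = 44.3
Terminal payoffs (S − K): max(178.3, 0) = 178.3, max(63.52, 0) = 63.52, max(-0.2656, 0) = 0, max(-35.7, 0) = 0
Node uu (S = 191.4): V_uu = e^(−0.01)·[0.4334·178.3394 + 0.5666·63.5219] = 112.1585
Node ud (S = 106.3): V_ud = e^(−0.01)·[0.4334·63.5219 + 0.5666·0.0000] = 27.2575
Node dd (S = 59.06): V_dd = e^(−0.01)·[0.4334·0.0000 + 0.5666·0.0000] = 0.0000
Node u (S = 141.8): V_u = e^(−0.01)·[0.4334·112.1585 + 0.5666·27.2575] = 63.4177
Node d (S = 78.75): V_d = e^(−0.01)·[0.4334·27.2575 + 0.5666·0.0000] = 11.6963
Node 0 (S = 105): V_0 = e^(−0.01)·[0.4334·63.4177 + 0.5666·11.6963] = 33.7738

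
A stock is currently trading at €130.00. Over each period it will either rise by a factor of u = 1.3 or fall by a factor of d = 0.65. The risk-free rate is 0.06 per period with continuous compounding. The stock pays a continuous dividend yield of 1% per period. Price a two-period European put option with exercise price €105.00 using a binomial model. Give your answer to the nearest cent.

Per-period risk-free factor R = e^0.06 = 1.0618; dividend-adjusted growth = e^(0.06−0.01) = 1.0513.
Risk-neutral probability p = (1.0513 − 0.65)/(1.3 − 0.65) = 0.4013/0.6500 = 0.6173
Terminal stock prices: S_uu = 219.7, S_ud = 109.9, S_dd = 54.93
Terminal payoffs (K − S): max(-114.7, 0) = 0, max(-4.85, 0) = 0, max(50.07, 0) = 50.07
Node u (S = 169): V_u = e^(−0.06)·[0.6173·0.0000 + 0.3827·0.0000] = 0.0000
Node d (S = 84.5): V_d = e^(−0.06)·[0.6173·0.0000 + 0.3827·50.0750] = 18.0458
Node 0 (S = 130): V_0 = e^(−0.06)·[0.6173·0.0000 + 0.3827·18.0458] = 6.5033

€6.50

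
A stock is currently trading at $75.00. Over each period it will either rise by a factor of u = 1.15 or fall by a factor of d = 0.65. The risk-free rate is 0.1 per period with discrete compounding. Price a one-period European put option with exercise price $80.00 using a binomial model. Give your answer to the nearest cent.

Risk-neutral probability p = (1 + 0.1 − 0.65)/(1.15 − 0.65) = 0.4500/0.5000 = 0.9000
Terminal stock prices: S_u = 86.25, S_d = 48.75
Terminal payoffs (K − S): max(-6.25, 0) = 0, max(31.25, 0) = 31.25
Node 0 (S = 75): V_0 = 1/1.1·[0.9000·0.0000 + 0.1000·31.2500] = 2.8409

$2.84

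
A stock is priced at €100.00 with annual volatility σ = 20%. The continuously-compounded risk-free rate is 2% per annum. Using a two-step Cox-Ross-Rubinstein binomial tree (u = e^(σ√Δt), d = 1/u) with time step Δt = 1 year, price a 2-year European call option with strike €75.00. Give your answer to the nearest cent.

€29.85

CRR parameters: u = e^(σ√Δt) = e^(0.2·√1) = 1.2214, d = 1/u = 0.8187
Per-period rate: rΔt = 0.02·1 = 0.02, so R = e^0.02 = 1.0202
Risk-neutral probability p = (e^0.02 − 0.8187)/(1.2214 − 0.8187) = 0.2015/0.4027 = 0.5003
Terminal stock prices: S_uu = 149.2, S_ud = 100, S_dd = 67.03
Terminal payoffs (S − K): max(74.18, 0) = 74.18, max(25, 0) = 25, max(-7.968, 0) = 0
Node u (S = 122.1): V_u = e^(−0.02)·[0.5003·74.1825 + 0.4997·25.0000] = 48.6254
Node d (S = 81.87): V_d = e^(−0.02)·[0.5003·25.0000 + 0.4997·0.0000] = 12.2607
Node 0 (S = 100): V_0 = e^(−0.02)·[0.5003·48.6254 + 0.4997·12.2607] = 29.8521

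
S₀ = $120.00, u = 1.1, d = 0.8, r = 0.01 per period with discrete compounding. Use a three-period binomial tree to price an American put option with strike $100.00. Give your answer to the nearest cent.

Risk-neutral probability p = (1 + 0.01 − 0.8)/(1.1 − 0.8) = 0.2100/0.3000 = 0.7000
Terminal stock prices: S_uuu = 159.7, S_uud = 116.2, S_udd = 84.48, S_ddd = 61.44
Terminal payoffs (K − S): max(-59.72, 0) = 0, max(-16.16, 0) = 0, max(15.52, 0) = 15.52, max(38.56, 0) = 38.56
Node uu (S = 145.2): continuation = 1/1.01·[0.7000·0.0000 + 0.3000·0.0000] = 0.0000; exercise value = 0.0000 ≤ continuation, so V_uu = 0.0000
Node ud (S = 105.6): continuation = 1/1.01·[0.7000·0.0000 + 0.3000·15.5200] = 4.6099; exercise value = 0.0000 ≤ continuation, so V_ud = 4.6099
Node dd (S = 76.8): continuation = 1/1.01·[0.7000·15.5200 + 0.3000·38.5600] = 22.2099; exercise value = 23.2000 > continuation, so V_dd = 23.2000 (exercise)
Node u (S = 132): continuation = 1/1.01·[0.7000·0.0000 + 0.3000·4.6099] = 1.3693; exercise value = 0.0000 ≤ continuation, so V_u = 1.3693
Node d (S = 96): continuation = 1/1.01·[0.7000·4.6099 + 0.3000·23.2000] = 10.0861; exercise value = 4.0000 ≤ continuation, so V_d = 10.0861
Node 0 (S = 120): continuation = 1/1.01·[0.7000·1.3693 + 0.3000·10.0861] = 3.9449; exercise value = 0.0000 ≤ continuation, so V_0 = 3.9449

$3.94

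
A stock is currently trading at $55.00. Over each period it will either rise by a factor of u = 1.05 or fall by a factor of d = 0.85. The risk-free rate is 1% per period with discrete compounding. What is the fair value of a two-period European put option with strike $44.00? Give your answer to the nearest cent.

Risk-neutral probability p = (1 + 0.01 − 0.85)/(1.05 − 0.85) = 0.1600/0.2000 = 0.8000
Terminal stock prices: S_uu = 60.64, S_ud = 49.09, S_dd = 39.74
Terminal payoffs (K − S): max(-16.64, 0) = 0, max(-5.087, 0) = 0, max(4.263, 0) = 4.263
Node u (S = 57.75): V_u = 1/1.01·[0.8000·0.0000 + 0.2000·0.0000] = 0.0000
Node d (S = 46.75): V_d = 1/1.01·[0.8000·0.0000 + 0.2000·4.2625] = 0.8441
Node 0 (S = 55): V_0 = 1/1.01·[0.8000·0.0000 + 0.2000·0.8441] = 0.1671

$0.17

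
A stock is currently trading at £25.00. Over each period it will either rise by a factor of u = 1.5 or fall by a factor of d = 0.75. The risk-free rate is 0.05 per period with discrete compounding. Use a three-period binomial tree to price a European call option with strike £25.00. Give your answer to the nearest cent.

£7.56

Risk-neutral probability p = (1 + 0.05 − 0.75)/(1.5 − 0.75) = 0.3000/0.7500 = 0.4000
Terminal stock prices: S_uuu = 84.38, S_uud = 42.19, S_udd = 21.09, S_ddd = 10.55
Terminal payoffs (S − K): max(59.38, 0) = 59.38, max(17.19, 0) = 17.19, max(-3.906, 0) = 0, max(-14.45, 0) = 0
Node uu (S = 56.25): V_uu = 1/1.05·[0.4000·59.3750 + 0.6000·17.1875] = 32.4405
Node ud (S = 28.12): V_ud = 1/1.05·[0.4000·17.1875 + 0.6000·0.0000] = 6.5476
Node dd (S = 14.06): V_dd = 1/1.05·[0.4000·0.0000 + 0.6000·0.0000] = 0.0000
Node u (S = 37.5): V_u = 1/1.05·[0.4000·32.4405 + 0.6000·6.5476] = 16.0998
Node d (S = 18.75): V_d = 1/1.05·[0.4000·6.5476 + 0.6000·0.0000] = 2.4943
Node 0 (S = 25): V_0 = 1/1.05·[0.4000·16.0998 + 0.6000·2.4943] = 7.5586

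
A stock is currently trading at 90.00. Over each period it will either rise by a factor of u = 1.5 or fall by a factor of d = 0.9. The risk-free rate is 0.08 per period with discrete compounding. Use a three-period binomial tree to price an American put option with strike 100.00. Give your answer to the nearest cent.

12.31

Risk-neutral probability p = (1 + 0.08 − 0.9)/(1.5 − 0.9) = 0.1800/0.6000 = 0.3000
Terminal stock prices: S_uuu = 303.8, S_uud = 182.2, S_udd = 109.4, S_ddd = 65.61
Terminal payoffs (K − S): max(-203.8, 0) = 0, max(-82.25, 0) = 0, max(-9.35, 0) = 0, max(34.39, 0) = 34.39
Node uu (S = 202.5): continuation = 1/1.08·[0.3000·0.0000 + 0.7000·0.0000] = 0.0000; exercise value = 0.0000 ≤ continuation, so V_uu = 0.0000
Node ud (S = 121.5): continuation = 1/1.08·[0.3000·0.0000 + 0.7000·0.0000] = 0.0000; exercise value = 0.0000 ≤ continuation, so V_ud = 0.0000
Node dd (S = 72.9): continuation = 1/1.08·[0.3000·0.0000 + 0.7000·34.3900] = 22.2898; exercise value = 27.1000 > continuation, so V_dd = 27.1000 (exercise)
Node u (S = 135): continuation = 1/1.08·[0.3000·0.0000 + 0.7000·0.0000] = 0.0000; exercise value = 0.0000 ≤ continuation, so V_u = 0.0000
Node d (S = 81): continuation = 1/1.08·[0.3000·0.0000 + 0.7000·27.1000] = 17.5648; exercise value = 19.0000 > continuation, so V_d = 19.0000 (exercise)
Node 0 (S = 90): continuation = 1/1.08·[0.3000·0.0000 + 0.7000·19.0000] = 12.3148; exercise value = 10.0000 ≤ continuation, so V_0 = 12.3148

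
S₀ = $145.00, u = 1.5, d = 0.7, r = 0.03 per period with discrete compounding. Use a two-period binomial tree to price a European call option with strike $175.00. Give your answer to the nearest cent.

$24.26

Risk-neutral probability p = (1 + 0.03 − 0.7)/(1.5 − 0.7) = 0.3300/0.8000 = 0.4125
Terminal stock prices: S_uu = 326.2, S_ud = 152.2, S_dd = 71.05
Terminal payoffs (S − K): max(151.2, 0) = 151.2, max(-22.75, 0) = 0, max(-104, 0) = 0
Node u (S = 217.5): V_u = 1/1.03·[0.4125·151.2500 + 0.5875·0.0000] = 60.5734
Node d (S = 101.5): V_d = 1/1.03·[0.4125·0.0000 + 0.5875·0.0000] = 0.0000
Node 0 (S = 145): V_0 = 1/1.03·[0.4125·60.5734 + 0.5875·0.0000] = 24.2588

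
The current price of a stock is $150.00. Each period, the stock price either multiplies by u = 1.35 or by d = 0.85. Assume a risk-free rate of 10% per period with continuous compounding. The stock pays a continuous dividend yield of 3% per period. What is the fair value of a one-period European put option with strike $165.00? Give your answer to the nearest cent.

$18.83

Per-period risk-free factor R = e^0.1 = 1.1052; dividend-adjusted growth = e^(0.1−0.03) = 1.0725.
Risk-neutral probability p = (1.0725 − 0.85)/(1.35 − 0.85) = 0.2225/0.5000 = 0.4450
Terminal stock prices: S_u = 202.5, S_d = 127.5
Terminal payoffs (K − S): max(-37.5, 0) = 0, max(37.5, 0) = 37.5
Node 0 (S = 150): V_0 = e^(−0.1)·[0.4450·0.0000 + 0.5550·37.5000] = 18.8314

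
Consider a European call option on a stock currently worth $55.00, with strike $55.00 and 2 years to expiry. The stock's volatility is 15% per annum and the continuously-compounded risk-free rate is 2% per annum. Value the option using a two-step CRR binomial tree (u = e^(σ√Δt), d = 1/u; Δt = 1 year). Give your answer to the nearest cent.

$5.19

CRR parameters: u = e^(σ√Δt) = e^(0.15·√1) = 1.1618, d = 1/u = 0.8607
Per-period rate: rΔt = 0.02·1 = 0.02, so R = e^0.02 = 1.0202
Risk-neutral probability p = (e^0.02 − 0.8607)/(1.1618 − 0.8607) = 0.1595/0.3011 = 0.5297
Terminal stock prices: S_uu = 74.24, S_ud = 55, S_dd = 40.75
Terminal payoffs (S − K): max(19.24, 0) = 19.24, max(0, 0) = 0, max(-14.25, 0) = 0
Node u (S = 63.9): V_u = e^(−0.02)·[0.5297·19.2422 + 0.4703·0.0000] = 9.9900
Node d (S = 47.34): V_d = e^(−0.02)·[0.5297·0.0000 + 0.4703·0.0000] = 0.0000
Node 0 (S = 55): V_0 = e^(−0.02)·[0.5297·9.9900 + 0.4703·0.0000] = 5.1865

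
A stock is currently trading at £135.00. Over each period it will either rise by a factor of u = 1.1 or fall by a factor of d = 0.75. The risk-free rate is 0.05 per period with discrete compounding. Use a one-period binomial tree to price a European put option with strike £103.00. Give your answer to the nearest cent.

£0.24

Risk-neutral probability p = (1 + 0.05 − 0.75)/(1.1 − 0.75) = 0.3000/0.3500 = 0.8571
Terminal stock prices: S_u = 148.5, S_d = 101.2
Terminal payoffs (K − S): max(-45.5, 0) = 0, max(1.75, 0) = 1.75
Node 0 (S = 135): V_0 = 1/1.05·[0.8571·0.0000 + 0.1429·1.7500] = 0.2381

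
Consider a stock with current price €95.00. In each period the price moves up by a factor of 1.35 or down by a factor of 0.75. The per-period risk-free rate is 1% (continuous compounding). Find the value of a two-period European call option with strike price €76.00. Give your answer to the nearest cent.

Risk-neutral probability p = (e^0.01 − 0.75)/(1.35 − 0.75) = 0.2601/0.6000 = 0.4334
Terminal stock prices: S_uu = 173.1, S_ud = 96.19, S_dd = 53.44
Terminal payoffs (S − K): max(97.14, 0) = 97.14, max(20.19, 0) = 20.19, max(-22.56, 0) = 0
Node u (S = 128.2): V_u = e^(−0.01)·[0.4334·97.1375 + 0.5666·20.1875] = 53.0062
Node d (S = 71.25): V_d = e^(−0.01)·[0.4334·20.1875 + 0.5666·0.0000] = 8.6625
Node 0 (S = 95): V_0 = e^(−0.01)·[0.4334·53.0062 + 0.5666·8.6625] = 27.6044

€27.60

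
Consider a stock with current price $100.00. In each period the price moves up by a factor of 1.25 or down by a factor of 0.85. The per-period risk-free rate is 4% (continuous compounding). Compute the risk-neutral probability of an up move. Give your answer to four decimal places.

Risk-neutral probability p = (e^0.04 − 0.85)/(1.25 − 0.85) = 0.1908/0.4000 = 0.4770

p = 0.4770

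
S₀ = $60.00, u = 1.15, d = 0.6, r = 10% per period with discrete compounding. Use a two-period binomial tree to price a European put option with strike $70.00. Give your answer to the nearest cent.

Risk-neutral probability p = (1 + 0.1 − 0.6)/(1.15 − 0.6) = 0.5000/0.5500 = 0.9091
Terminal stock prices: S_uu = 79.35, S_ud = 41.4, S_dd = 21.6
Terminal payoffs (K − S): max(-9.35, 0) = 0, max(28.6, 0) = 28.6, max(48.4, 0) = 48.4
Node u (S = 69): V_u = 1/1.1·[0.9091·0.0000 + 0.0909·28.6000] = 2.3636
Node d (S = 36): V_d = 1/1.1·[0.9091·28.6000 + 0.0909·48.4000] = 27.6364
Node 0 (S = 60): V_0 = 1/1.1·[0.9091·2.3636 + 0.0909·27.6364] = 4.2374

$4.24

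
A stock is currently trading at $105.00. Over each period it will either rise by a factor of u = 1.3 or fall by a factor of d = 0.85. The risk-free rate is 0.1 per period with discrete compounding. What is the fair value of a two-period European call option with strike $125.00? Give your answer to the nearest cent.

Risk-neutral probability p = (1 + 0.1 − 0.85)/(1.3 − 0.85) = 0.2500/0.4500 = 0.5556
Terminal stock prices: S_uu = 177.5, S_ud = 116, S_dd = 75.86
Terminal payoffs (S − K): max(52.45, 0) = 52.45, max(-8.975, 0) = 0, max(-49.14, 0) = 0
Node u (S = 136.5): V_u = 1/1.1·[0.5556·52.4500 + 0.4444·0.0000] = 26.4899
Node d (S = 89.25): V_d = 1/1.1·[0.5556·0.0000 + 0.4444·0.0000] = 0.0000
Node 0 (S = 105): V_0 = 1/1.1·[0.5556·26.4899 + 0.4444·0.0000] = 13.3787

$13.38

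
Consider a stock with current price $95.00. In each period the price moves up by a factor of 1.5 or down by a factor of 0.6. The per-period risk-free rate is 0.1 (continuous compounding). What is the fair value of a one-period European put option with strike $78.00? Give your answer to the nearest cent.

$8.34

Risk-neutral probability p = (e^0.1 − 0.6)/(1.5 − 0.6) = 0.5052/0.9000 = 0.5613
Terminal stock prices: S_u = 142.5, S_d = 57
Terminal payoffs (K − S): max(-64.5, 0) = 0, max(21, 0) = 21
Node 0 (S = 95): V_0 = e^(−0.1)·[0.5613·0.0000 + 0.4387·21.0000] = 8.3360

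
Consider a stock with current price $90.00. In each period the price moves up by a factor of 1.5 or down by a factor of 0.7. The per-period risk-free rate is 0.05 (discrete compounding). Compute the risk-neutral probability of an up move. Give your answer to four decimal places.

p = 0.4375

Risk-neutral probability p = (1 + 0.05 − 0.7)/(1.5 − 0.7) = 0.3500/0.8000 = 0.4375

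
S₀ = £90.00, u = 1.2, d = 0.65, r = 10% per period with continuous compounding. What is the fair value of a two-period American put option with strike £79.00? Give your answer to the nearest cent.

Risk-neutral probability p = (e^0.1 − 0.65)/(1.2 − 0.65) = 0.4552/0.5500 = 0.8276
Terminal stock prices: S_uu = 129.6, S_ud = 70.2, S_dd = 38.03
Terminal payoffs (K − S): max(-50.6, 0) = 0, max(8.8, 0) = 8.8, max(40.97, 0) = 40.97
Node u (S = 108): continuation = e^(−0.1)·[0.8276·0.0000 + 0.1724·8.8000] = 1.3729; exercise value = 0.0000 ≤ continuation, so V_u = 1.3729
Node d (S = 58.5): continuation = e^(−0.1)·[0.8276·8.8000 + 0.1724·40.9750] = 12.9822; exercise value = 20.5000 > continuation, so V_d = 20.5000 (exercise)
Node 0 (S = 90): continuation = e^(−0.1)·[0.8276·1.3729 + 0.1724·20.5000] = 4.2262; exercise value = 0.0000 ≤ continuation, so V_0 = 4.2262

£4.23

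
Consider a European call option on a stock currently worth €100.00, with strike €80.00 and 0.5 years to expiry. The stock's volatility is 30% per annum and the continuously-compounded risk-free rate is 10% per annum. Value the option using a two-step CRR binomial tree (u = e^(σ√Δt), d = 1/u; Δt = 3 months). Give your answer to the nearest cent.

CRR parameters: u = e^(σ√Δt) = e^(0.3·√0.25) = 1.1618, d = 1/u = 0.8607
Per-period rate: rΔt = 0.1·0.25 = 0.025, so R = e^0.025 = 1.0253
Risk-neutral probability p = (e^0.025 − 0.8607)/(1.1618 − 0.8607) = 0.1646/0.3011 = 0.5466
Terminal stock prices: S_uu = 135, S_ud = 100, S_dd = 74.08
Terminal payoffs (S − K): max(54.99, 0) = 54.99, max(20, 0) = 20, max(-5.918, 0) = 0
Node u (S = 116.2): V_u = e^(−0.025)·[0.5466·54.9859 + 0.4534·20.0000] = 38.1586
Node d (S = 86.07): V_d = e^(−0.025)·[0.5466·20.0000 + 0.4534·0.0000] = 10.6628
Node 0 (S = 100): V_0 = e^(−0.025)·[0.5466·38.1586 + 0.4534·10.6628] = 25.0587

€25.06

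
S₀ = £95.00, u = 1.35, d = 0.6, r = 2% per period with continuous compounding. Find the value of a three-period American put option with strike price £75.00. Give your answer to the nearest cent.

Risk-neutral probability p = (e^0.02 − 0.6)/(1.35 − 0.6) = 0.4202/0.7500 = 0.5603
Terminal stock prices: S_uuu = 233.7, S_uud = 103.9, S_udd = 46.17, S_ddd = 20.52
Terminal payoffs (K − S): max(-158.7, 0) = 0, max(-28.88, 0) = 0, max(28.83, 0) = 28.83, max(54.48, 0) = 54.48
Node uu (S = 173.1): continuation = e^(−0.02)·[0.5603·0.0000 + 0.4397·0.0000] = 0.0000; exercise value = 0.0000 ≤ continuation, so V_uu = 0.0000
Node ud (S = 76.95): continuation = e^(−0.02)·[0.5603·0.0000 + 0.4397·28.8300] = 12.4264; exercise value = 0.0000 ≤ continuation, so V_ud = 12.4264
Node dd (S = 34.2): continuation = e^(−0.02)·[0.5603·28.8300 + 0.4397·54.4800] = 39.3149; exercise value = 40.8000 > continuation, so V_dd = 40.8000 (exercise)
Node u (S = 128.2): continuation = e^(−0.02)·[0.5603·0.0000 + 0.4397·12.4264] = 5.3561; exercise value = 0.0000 ≤ continuation, so V_u = 5.3561
Node d (S = 57): continuation = e^(−0.02)·[0.5603·12.4264 + 0.4397·40.8000] = 24.4101; exercise value = 18.0000 ≤ continuation, so V_d = 24.4101
Node 0 (S = 95): continuation = e^(−0.02)·[0.5603·5.3561 + 0.4397·24.4101] = 13.4628; exercise value = 0.0000 ≤ continuation, so V_0 = 13.4628

£13.46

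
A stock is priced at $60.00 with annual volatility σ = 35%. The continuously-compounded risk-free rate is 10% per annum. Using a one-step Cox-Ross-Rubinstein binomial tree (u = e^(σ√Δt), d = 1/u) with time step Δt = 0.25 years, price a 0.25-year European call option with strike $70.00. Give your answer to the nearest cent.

$0.76

CRR parameters: u = e^(σ√Δt) = e^(0.35·√0.25) = 1.1912, d = 1/u = 0.8395
Per-period rate: rΔt = 0.1·0.25 = 0.025, so R = e^0.025 = 1.0253
Risk-neutral probability p = (e^0.025 − 0.8395)/(1.1912 − 0.8395) = 0.1859/0.3518 = 0.5283
Terminal stock prices: S_u = 71.47, S_d = 50.37
Terminal payoffs (S − K): max(1.475, 0) = 1.475, max(-19.63, 0) = 0
Node 0 (S = 60): V_0 = e^(−0.025)·[0.5283·1.4748 + 0.4717·0.0000] = 0.7599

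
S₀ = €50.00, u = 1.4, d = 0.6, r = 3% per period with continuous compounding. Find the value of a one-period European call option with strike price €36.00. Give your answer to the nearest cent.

Risk-neutral probability p = (e^0.03 − 0.6)/(1.4 − 0.6) = 0.4305/0.8000 = 0.5381
Terminal stock prices: S_u = 70, S_d = 30
Terminal payoffs (S − K): max(34, 0) = 34, max(-6, 0) = 0
Node 0 (S = 50): V_0 = e^(−0.03)·[0.5381·34.0000 + 0.4619·0.0000] = 17.7536

€17.75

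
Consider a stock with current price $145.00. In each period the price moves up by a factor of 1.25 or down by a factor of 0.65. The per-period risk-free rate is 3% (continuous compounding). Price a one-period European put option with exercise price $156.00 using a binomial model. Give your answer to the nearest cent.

$21.93

Risk-neutral probability p = (e^0.03 − 0.65)/(1.25 − 0.65) = 0.3805/0.6000 = 0.6341
Terminal stock prices: S_u = 181.2, S_d = 94.25
Terminal payoffs (K − S): max(-25.25, 0) = 0, max(61.75, 0) = 61.75
Node 0 (S = 145): V_0 = e^(−0.03)·[0.6341·0.0000 + 0.3659·61.7500] = 21.9271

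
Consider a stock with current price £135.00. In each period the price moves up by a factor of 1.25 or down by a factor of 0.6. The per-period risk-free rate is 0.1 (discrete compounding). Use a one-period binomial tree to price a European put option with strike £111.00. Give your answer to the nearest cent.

£6.29

Risk-neutral probability p = (1 + 0.1 − 0.6)/(1.25 − 0.6) = 0.5000/0.6500 = 0.7692
Terminal stock prices: S_u = 168.8, S_d = 81
Terminal payoffs (K − S): max(-57.75, 0) = 0, max(30, 0) = 30
Node 0 (S = 135): V_0 = 1/1.1·[0.7692·0.0000 + 0.2308·30.0000] = 6.2937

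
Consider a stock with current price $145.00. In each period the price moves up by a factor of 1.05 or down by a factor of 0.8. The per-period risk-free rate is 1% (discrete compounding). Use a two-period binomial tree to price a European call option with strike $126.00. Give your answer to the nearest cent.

Risk-neutral probability p = (1 + 0.01 − 0.8)/(1.05 − 0.8) = 0.2100/0.2500 = 0.8400
Terminal stock prices: S_uu = 159.9, S_ud = 121.8, S_dd = 92.8
Terminal payoffs (S − K): max(33.86, 0) = 33.86, max(-4.2, 0) = 0, max(-33.2, 0) = 0
Node u (S = 152.2): V_u = 1/1.01·[0.8400·33.8625 + 0.1600·0.0000] = 28.1629
Node d (S = 116): V_d = 1/1.01·[0.8400·0.0000 + 0.1600·0.0000] = 0.0000
Node 0 (S = 145): V_0 = 1/1.01·[0.8400·28.1629 + 0.1600·0.0000] = 23.4226

$23.42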